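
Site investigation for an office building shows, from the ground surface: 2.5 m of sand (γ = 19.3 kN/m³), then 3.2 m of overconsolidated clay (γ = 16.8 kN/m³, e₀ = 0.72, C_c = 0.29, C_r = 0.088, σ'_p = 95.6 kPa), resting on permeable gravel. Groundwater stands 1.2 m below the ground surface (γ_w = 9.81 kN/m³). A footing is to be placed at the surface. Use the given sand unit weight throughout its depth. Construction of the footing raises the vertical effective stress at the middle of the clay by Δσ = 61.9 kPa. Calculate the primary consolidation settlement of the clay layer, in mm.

Mid-depth of clay below the ground surface: z = 2.5 + 3.2/2 = 4.1 m.
Total vertical stress at mid-clay: σ_v = 19.3×2.5 + 16.8×1.6 = 75.13 kPa.
Pore pressure: u = 9.81×(4.1 − 1.2) = 28.449 kPa.
Initial effective stress: σ'_0 = σ_v − u = 75.13 − 28.449 = 46.681 kPa.
Final effective stress: σ'_f = 46.681 + 61.9 = 108.58 kPa.
σ'_f = 108.58 > σ'_p = 95.6 kPa, so the stress path crosses the preconsolidation pressure — recompression up to σ'_p, then virgin compression beyond:
S_c = H/(1+e₀)·[C_r·log₁₀(σ'_p/σ'_0) + C_c·log₁₀(σ'_f/σ'_p)]
    = 3.2/1.72 × [0.088×log₁₀(95.6/46.681) + 0.29×log₁₀(108.58/95.6)]
    = 1.8605 × [0.027396 + 0.016035] = 0.0808 m

S_c ≈ 80.8 mm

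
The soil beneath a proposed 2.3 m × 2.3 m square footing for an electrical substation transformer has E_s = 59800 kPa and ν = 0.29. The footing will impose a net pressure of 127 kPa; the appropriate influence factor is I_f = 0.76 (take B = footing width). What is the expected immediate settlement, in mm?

Immediate (elastic) settlement: S_e = q·B·(1−ν²)/E_s · I_f.
S_e = 127 × 2.3 × (1 − 0.29²) / 59800 × 0.76
    = 127 × 2.3 × 0.9159 / 59800 × 0.76
    = 0.0034 m = 3.4 mm

S_e ≈ 3.4 mm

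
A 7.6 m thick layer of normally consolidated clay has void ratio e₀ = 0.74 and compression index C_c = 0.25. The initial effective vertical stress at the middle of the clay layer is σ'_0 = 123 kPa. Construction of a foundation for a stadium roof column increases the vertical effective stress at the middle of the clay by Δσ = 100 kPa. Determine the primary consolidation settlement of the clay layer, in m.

S_c ≈ 0.282 m

Final effective stress: σ'_f = σ'_0 + Δσ = 123 + 100 = 223 kPa.
Normally consolidated clay, so the full stress increment lies on the virgin compression line:
S_c = C_c·H/(1+e₀)·log₁₀(σ'_f/σ'_0) = 0.25×7.6/(1+0.74)×log₁₀(223/123)
    = 1.092 × 0.2584 = 0.2822 m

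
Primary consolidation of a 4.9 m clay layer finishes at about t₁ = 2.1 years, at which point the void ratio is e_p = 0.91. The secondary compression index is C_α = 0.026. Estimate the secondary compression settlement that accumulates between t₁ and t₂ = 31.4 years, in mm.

S_s ≈ 78.4 mm

Secondary compression: S_s = C_α·H/(1+e_p)·log₁₀(t₂/t₁)
S_s = 0.026×4.9/(1+0.91)×log₁₀(31.4/2.1)
    = 0.0667 × 1.175 = 0.07836 m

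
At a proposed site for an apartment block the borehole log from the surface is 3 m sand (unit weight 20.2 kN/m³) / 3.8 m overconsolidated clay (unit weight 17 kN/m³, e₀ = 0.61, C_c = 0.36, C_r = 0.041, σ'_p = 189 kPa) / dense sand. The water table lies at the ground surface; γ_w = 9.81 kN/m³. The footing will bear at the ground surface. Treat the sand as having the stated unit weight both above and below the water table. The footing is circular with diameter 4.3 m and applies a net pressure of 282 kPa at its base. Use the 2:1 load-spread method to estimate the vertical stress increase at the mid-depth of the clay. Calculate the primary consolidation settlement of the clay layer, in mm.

S_c ≈ 36.3 mm

Mid-depth of clay below the ground surface: z = 3 + 3.8/2 = 4.9 m.
Total vertical stress at mid-clay: σ_v = 20.2×3 + 17×1.9 = 92.9 kPa.
Pore pressure: u = 9.81×(4.9 − 0) = 48.069 kPa.
Initial effective stress: σ'_0 = σ_v − u = 92.9 − 48.069 = 44.831 kPa.
Stress increase at mid-clay by the 2:1 spreading method:
Δσ ≈ qD²/(D+z)² = 282×4.3²/(4.3+4.9)² = 61.604 kPa
Final effective stress: σ'_f = 44.831 + 61.604 = 106.44 kPa.
σ'_f = 106.44 ≤ σ'_p = 189 kPa, so the clay remains overconsolidated and only the recompression index applies:
S_c = C_r·H/(1+e₀)·log₁₀(σ'_f/σ'_0) = 0.041×3.8/1.61×log₁₀(106.44/44.831)
    = 0.096768 × 0.37553 = 0.03634 m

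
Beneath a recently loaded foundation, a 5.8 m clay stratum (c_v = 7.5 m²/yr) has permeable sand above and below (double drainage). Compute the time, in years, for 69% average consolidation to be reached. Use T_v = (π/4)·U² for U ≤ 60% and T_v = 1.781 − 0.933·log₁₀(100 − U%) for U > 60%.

Drainage path length: H_d = H/2 = 2.9 m (double drainage).
U > 60%: T_v = 1.781 − 0.933·log₁₀(100 − 69) = 0.38956.
t = T_v·H_d²/c_v = 0.38956×2.9²/7.5 = 0.4368 years.

t ≈ 0.437 years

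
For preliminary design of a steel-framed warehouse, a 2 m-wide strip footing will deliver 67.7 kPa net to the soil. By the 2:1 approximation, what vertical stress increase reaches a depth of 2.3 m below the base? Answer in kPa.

Δσ_z ≈ 31.5 kPa

By the 2:1 method the load spreads at 1 horizontal : 2 vertical, so at depth z the loaded area has grown by z in each plan dimension:
Δσ = qB/(B+z) = 67.7×2/(2+2.3) = 31.488 kPa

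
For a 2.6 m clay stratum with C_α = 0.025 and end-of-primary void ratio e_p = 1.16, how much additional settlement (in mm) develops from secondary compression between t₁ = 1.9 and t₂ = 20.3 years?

S_s ≈ 31 mm

Secondary compression: S_s = C_α·H/(1+e_p)·log₁₀(t₂/t₁)
S_s = 0.025×2.6/(1+1.16)×log₁₀(20.3/1.9)
    = 0.03009 × 1.029 = 0.03096 m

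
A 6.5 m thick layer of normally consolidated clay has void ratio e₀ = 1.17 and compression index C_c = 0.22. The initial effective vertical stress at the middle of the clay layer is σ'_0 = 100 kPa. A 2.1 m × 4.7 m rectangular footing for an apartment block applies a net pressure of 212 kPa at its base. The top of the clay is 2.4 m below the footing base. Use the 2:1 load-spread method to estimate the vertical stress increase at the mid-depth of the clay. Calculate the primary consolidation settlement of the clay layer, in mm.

Mid-depth of clay below the footing base: z = 2.4 + 6.5/2 = 5.65 m.
Stress increase at mid-clay by the 2:1 spreading method:
Δσ = qBL/((B+z)(L+z)) = 212×2.1×4.7/((2.1+5.65)(4.7+5.65)) = 26.086 kPa
Final effective stress: σ'_f = σ'_0 + Δσ = 100 + 26.086 = 126.09 kPa.
Normally consolidated clay, so the full stress increment lies on the virgin compression line:
S_c = C_c·H/(1+e₀)·log₁₀(σ'_f/σ'_0) = 0.22×6.5/(1+1.17)×log₁₀(126.09/100)
    = 0.65899 × 0.10068 = 0.06635 m

S_c ≈ 66.3 mm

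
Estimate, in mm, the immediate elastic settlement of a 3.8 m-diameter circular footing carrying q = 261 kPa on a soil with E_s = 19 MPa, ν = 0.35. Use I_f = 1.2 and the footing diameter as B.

S_e ≈ 55 mm

Immediate (elastic) settlement: S_e = q·B·(1−ν²)/E_s · I_f.
E_s = 19 MPa = 19000 kPa.
S_e = 261 × 3.8 × (1 − 0.35²) / 19000 × 1.2
    = 261 × 3.8 × 0.8775 / 19000 × 1.2
    = 0.05497 m = 54.97 mm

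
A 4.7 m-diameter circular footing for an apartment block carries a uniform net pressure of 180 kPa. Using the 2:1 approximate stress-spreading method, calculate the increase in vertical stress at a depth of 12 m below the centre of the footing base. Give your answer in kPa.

Δσ_z ≈ 14.3 kPa

By the 2:1 method the load spreads at 1 horizontal : 2 vertical, so at depth z the loaded area has grown by z in each plan dimension:
Δσ ≈ qD²/(D+z)² = 180×4.7²/(4.7+12)² = 14.257 kPa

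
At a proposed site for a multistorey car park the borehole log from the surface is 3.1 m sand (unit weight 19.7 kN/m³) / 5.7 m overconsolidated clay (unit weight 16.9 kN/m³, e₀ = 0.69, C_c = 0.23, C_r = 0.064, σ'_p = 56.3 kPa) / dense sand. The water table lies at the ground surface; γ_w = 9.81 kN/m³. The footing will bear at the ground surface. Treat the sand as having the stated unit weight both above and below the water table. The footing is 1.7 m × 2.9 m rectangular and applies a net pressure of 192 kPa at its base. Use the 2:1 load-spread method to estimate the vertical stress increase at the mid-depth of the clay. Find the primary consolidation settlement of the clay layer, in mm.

S_c ≈ 57.1 mm

Mid-depth of clay below the ground surface: z = 3.1 + 5.7/2 = 5.95 m.
Total vertical stress at mid-clay: σ_v = 19.7×3.1 + 16.9×2.85 = 109.23 kPa.
Pore pressure: u = 9.81×(5.95 − 0) = 58.37 kPa.
Initial effective stress: σ'_0 = σ_v − u = 109.23 − 58.37 = 50.86 kPa.
Stress increase at mid-clay by the 2:1 spreading method:
Δσ = qBL/((B+z)(L+z)) = 192×1.7×2.9/((1.7+5.95)(2.9+5.95)) = 13.981 kPa
Final effective stress: σ'_f = 50.86 + 13.981 = 64.841 kPa.
σ'_f = 64.841 > σ'_p = 56.3 kPa, so the stress path crosses the preconsolidation pressure — recompression up to σ'_p, then virgin compression beyond:
S_c = H/(1+e₀)·[C_r·log₁₀(σ'_p/σ'_0) + C_c·log₁₀(σ'_f/σ'_p)]
    = 5.7/1.69 × [0.064×log₁₀(56.3/50.86) + 0.23×log₁₀(64.841/56.3)]
    = 3.3728 × [0.0028245 + 0.014109] = 0.05711 m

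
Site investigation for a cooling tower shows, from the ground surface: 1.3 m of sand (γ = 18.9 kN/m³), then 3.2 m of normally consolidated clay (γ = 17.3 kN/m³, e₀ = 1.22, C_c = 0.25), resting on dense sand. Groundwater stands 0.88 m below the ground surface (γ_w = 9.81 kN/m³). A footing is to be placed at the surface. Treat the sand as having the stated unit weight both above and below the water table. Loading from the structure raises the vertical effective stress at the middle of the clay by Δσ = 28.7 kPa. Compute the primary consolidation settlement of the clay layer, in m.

S_c ≈ 0.0992 m

Mid-depth of clay below the ground surface: z = 1.3 + 3.2/2 = 2.9 m.
Total vertical stress at mid-clay: σ_v = 18.9×1.3 + 17.3×1.6 = 52.25 kPa.
Pore pressure: u = 9.81×(2.9 − 0.88) = 19.816 kPa.
Initial effective stress: σ'_0 = σ_v − u = 52.25 − 19.816 = 32.434 kPa.
Final effective stress: σ'_f = σ'_0 + Δσ = 32.434 + 28.7 = 61.134 kPa.
Normally consolidated clay, so the full stress increment lies on the virgin compression line:
S_c = C_c·H/(1+e₀)·log₁₀(σ'_f/σ'_0) = 0.25×3.2/(1+1.22)×log₁₀(61.134/32.434)
    = 0.36036 × 0.27528 = 0.0992 m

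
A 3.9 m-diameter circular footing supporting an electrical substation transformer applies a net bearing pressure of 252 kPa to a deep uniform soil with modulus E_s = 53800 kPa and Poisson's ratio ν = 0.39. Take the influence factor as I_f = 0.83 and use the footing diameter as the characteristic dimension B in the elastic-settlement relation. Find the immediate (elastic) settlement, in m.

S_e ≈ 0.0129 m

Immediate (elastic) settlement: S_e = q·B·(1−ν²)/E_s · I_f.
S_e = 252 × 3.9 × (1 − 0.39²) / 53800 × 0.83
    = 252 × 3.9 × 0.8479 / 53800 × 0.83
    = 0.01286 m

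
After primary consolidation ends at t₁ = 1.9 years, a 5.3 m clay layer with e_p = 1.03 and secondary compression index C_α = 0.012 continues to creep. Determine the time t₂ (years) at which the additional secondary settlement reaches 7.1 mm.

t₂ ≈ 3.2 years

S_s = C_α·H/(1+e_p)·log₁₀(t₂/t₁) ⇒ log₁₀(t₂/t₁) = S_s·(1+e_p)/(C_α·H).
log₁₀(t₂/t₁) = 0.0071 × (1+1.03) / (0.012×5.3) = 0.2266
t₂ = t₁ × 10^0.2266 = 1.9 × 1.685 = 3.202 years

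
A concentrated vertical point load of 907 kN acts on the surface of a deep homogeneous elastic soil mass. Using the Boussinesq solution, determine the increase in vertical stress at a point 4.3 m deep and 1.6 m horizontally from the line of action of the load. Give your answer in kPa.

Boussinesq vertical stress below a point load on an elastic half-space:
Δσ_z = 3P/(2πz²) · [1 + (r/z)²]^(−5/2)
r/z = 1.6/4.3 = 0.37209; [1+(r/z)²]^(−5/2) = 0.72312.
Δσ_z = 3×907/(2π×4.3²) × 0.72312 = 23.421 × 0.72312 = 16.94 kPa

Δσ_z ≈ 16.9 kPa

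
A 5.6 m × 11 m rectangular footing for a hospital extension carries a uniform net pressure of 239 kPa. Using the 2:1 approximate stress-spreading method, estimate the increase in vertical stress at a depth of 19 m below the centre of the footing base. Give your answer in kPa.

Δσ_z ≈ 19.9 kPa

By the 2:1 method the load spreads at 1 horizontal : 2 vertical, so at depth z the loaded area has grown by z in each plan dimension:
Δσ = qBL/((B+z)(L+z)) = 239×5.6×11/((5.6+19)(11+19)) = 19.949 kPa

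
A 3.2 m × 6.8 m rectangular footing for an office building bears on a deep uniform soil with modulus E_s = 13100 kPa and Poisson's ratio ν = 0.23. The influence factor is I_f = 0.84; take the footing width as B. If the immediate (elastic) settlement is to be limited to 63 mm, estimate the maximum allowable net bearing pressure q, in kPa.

S_e = q·B·(1−ν²)/E_s · I_f  ⇒  q = S_e·E_s / (B·(1−ν²)·I_f).
q = 0.063 × 13100 / (3.2 × 0.9471 × 0.84) = 324.2 kPa

q ≈ 324 kPa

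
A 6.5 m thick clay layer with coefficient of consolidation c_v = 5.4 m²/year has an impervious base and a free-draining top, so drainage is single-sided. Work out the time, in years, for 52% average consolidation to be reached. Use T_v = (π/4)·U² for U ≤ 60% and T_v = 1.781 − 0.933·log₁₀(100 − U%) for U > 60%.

t ≈ 1.66 years

Drainage path length: H_d = H = 6.5 m (single drainage).
U ≤ 60%: T_v = (π/4)·U² = (π/4)×0.52² = 0.21237.
t = T_v·H_d²/c_v = 0.21237×6.5²/5.4 = 1.662 years.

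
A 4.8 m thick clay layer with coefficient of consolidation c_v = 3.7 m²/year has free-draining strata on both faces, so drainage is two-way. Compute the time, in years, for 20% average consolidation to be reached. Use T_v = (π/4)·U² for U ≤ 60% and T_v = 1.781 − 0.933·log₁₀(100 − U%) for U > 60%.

t ≈ 0.0489 years

Drainage path length: H_d = H/2 = 2.4 m (double drainage).
U ≤ 60%: T_v = (π/4)·U² = (π/4)×0.2² = 0.031416.
t = T_v·H_d²/c_v = 0.031416×2.4²/3.7 = 0.04891 years.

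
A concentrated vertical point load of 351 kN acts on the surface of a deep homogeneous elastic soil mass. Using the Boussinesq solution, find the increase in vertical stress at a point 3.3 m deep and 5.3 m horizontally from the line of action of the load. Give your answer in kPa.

Δσ_z ≈ 0.635 kPa

Boussinesq vertical stress below a point load on an elastic half-space:
Δσ_z = 3P/(2πz²) · [1 + (r/z)²]^(−5/2)
r/z = 5.3/3.3 = 1.6061; [1+(r/z)²]^(−5/2) = 0.041254.
Δσ_z = 3×351/(2π×3.3²) × 0.041254 = 15.389 × 0.041254 = 0.6349 kPa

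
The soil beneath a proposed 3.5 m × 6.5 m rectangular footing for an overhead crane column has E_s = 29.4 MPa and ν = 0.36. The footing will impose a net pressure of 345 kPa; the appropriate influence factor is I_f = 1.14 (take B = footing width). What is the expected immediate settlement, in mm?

Immediate (elastic) settlement: S_e = q·B·(1−ν²)/E_s · I_f.
E_s = 29.4 MPa = 29400 kPa.
S_e = 345 × 3.5 × (1 − 0.36²) / 29400 × 1.14
    = 345 × 3.5 × 0.8704 / 29400 × 1.14
    = 0.04075 m = 40.75 mm

S_e ≈ 40.8 mm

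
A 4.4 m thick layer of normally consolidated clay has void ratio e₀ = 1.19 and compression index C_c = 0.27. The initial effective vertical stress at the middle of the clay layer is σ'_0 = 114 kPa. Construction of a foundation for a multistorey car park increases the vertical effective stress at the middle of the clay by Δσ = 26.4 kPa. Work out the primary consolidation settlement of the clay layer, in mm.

Final effective stress: σ'_f = σ'_0 + Δσ = 114 + 26.4 = 140.4 kPa.
Normally consolidated clay, so the full stress increment lies on the virgin compression line:
S_c = C_c·H/(1+e₀)·log₁₀(σ'_f/σ'_0) = 0.27×4.4/(1+1.19)×log₁₀(140.4/114)
    = 0.54247 × 0.090462 = 0.04907 m

S_c ≈ 49.1 mm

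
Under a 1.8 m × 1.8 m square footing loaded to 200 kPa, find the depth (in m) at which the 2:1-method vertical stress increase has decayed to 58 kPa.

z ≈ 1.54 m

2:1 spreading — at depth z the loaded area has grown by z in each plan dimension:
qB²/(B+z)² = Δσ_z ⇒ z = B(√(q/Δσ_z) − 1) = 1.8×(√(200/58) − 1) = 1.543 m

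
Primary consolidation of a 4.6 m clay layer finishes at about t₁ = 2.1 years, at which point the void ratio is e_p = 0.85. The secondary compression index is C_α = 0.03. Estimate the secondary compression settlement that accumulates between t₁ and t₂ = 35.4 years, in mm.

Secondary compression: S_s = C_α·H/(1+e_p)·log₁₀(t₂/t₁)
S_s = 0.03×4.6/(1+0.85)×log₁₀(35.4/2.1)
    = 0.07459 × 1.227 = 0.09151 m

S_s ≈ 91.5 mm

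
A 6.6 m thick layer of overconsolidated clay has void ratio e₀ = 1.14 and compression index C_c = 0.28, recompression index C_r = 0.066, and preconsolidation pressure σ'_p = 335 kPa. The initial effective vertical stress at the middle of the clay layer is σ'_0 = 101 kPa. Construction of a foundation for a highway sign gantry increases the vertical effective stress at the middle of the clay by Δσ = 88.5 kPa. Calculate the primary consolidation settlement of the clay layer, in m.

S_c ≈ 0.0556 m

Final effective stress: σ'_f = 101 + 88.5 = 189.5 kPa.
σ'_f = 189.5 ≤ σ'_p = 335 kPa, so the clay remains overconsolidated and only the recompression index applies:
S_c = C_r·H/(1+e₀)·log₁₀(σ'_f/σ'_0) = 0.066×6.6/2.14×log₁₀(189.5/101)
    = 0.20355 × 0.27329 = 0.05563 m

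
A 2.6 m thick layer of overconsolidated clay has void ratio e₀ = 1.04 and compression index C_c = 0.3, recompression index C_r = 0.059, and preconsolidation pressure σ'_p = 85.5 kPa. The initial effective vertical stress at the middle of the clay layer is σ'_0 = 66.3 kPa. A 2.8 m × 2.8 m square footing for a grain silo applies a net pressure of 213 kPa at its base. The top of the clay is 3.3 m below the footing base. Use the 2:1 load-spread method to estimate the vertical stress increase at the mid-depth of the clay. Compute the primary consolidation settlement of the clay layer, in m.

Mid-depth of clay below the footing base: z = 3.3 + 2.6/2 = 4.6 m.
Stress increase at mid-clay by the 2:1 spreading method:
Δσ = qBL/((B+z)(L+z)) = 213×2.8×2.8/((2.8+4.6)(2.8+4.6)) = 30.495 kPa
Final effective stress: σ'_f = 66.3 + 30.495 = 96.795 kPa.
σ'_f = 96.795 > σ'_p = 85.5 kPa, so the stress path crosses the preconsolidation pressure — recompression up to σ'_p, then virgin compression beyond:
S_c = H/(1+e₀)·[C_r·log₁₀(σ'_p/σ'_0) + C_c·log₁₀(σ'_f/σ'_p)]
    = 2.6/2.04 × [0.059×log₁₀(85.5/66.3) + 0.3×log₁₀(96.795/85.5)]
    = 1.2745 × [0.0065167 + 0.016166] = 0.02891 m

S_c ≈ 0.0289 m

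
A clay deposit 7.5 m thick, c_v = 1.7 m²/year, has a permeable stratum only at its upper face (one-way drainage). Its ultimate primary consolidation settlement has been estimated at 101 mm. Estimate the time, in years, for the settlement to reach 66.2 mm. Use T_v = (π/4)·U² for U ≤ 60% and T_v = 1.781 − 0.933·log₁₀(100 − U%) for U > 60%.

t ≈ 11.5 years

Drainage path length: H_d = H = 7.5 m (single drainage).
U = S(t)/S_ult = 66.2/101 = 0.6554.
U > 60%: T_v = 1.781 − 0.933·log₁₀(100 − 65.545) = 0.34674.
t = T_v·H_d²/c_v = 0.34674×7.5²/1.7 = 11.47 years.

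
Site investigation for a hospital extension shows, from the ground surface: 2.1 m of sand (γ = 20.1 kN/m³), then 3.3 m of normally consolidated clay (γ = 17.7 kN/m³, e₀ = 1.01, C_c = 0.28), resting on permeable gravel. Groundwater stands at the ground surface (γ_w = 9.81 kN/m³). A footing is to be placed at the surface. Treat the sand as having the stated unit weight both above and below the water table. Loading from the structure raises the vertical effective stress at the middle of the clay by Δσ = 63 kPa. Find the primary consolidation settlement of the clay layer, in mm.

Mid-depth of clay below the ground surface: z = 2.1 + 3.3/2 = 3.75 m.
Total vertical stress at mid-clay: σ_v = 20.1×2.1 + 17.7×1.65 = 71.415 kPa.
Pore pressure: u = 9.81×(3.75 − 0) = 36.788 kPa.
Initial effective stress: σ'_0 = σ_v − u = 71.415 − 36.788 = 34.627 kPa.
Final effective stress: σ'_f = σ'_0 + Δσ = 34.627 + 63 = 97.627 kPa.
Normally consolidated clay, so the full stress increment lies on the virgin compression line:
S_c = C_c·H/(1+e₀)·log₁₀(σ'_f/σ'_0) = 0.28×3.3/(1+1.01)×log₁₀(97.627/34.627)
    = 0.4597 × 0.45016 = 0.2069 m

S_c ≈ 207 mm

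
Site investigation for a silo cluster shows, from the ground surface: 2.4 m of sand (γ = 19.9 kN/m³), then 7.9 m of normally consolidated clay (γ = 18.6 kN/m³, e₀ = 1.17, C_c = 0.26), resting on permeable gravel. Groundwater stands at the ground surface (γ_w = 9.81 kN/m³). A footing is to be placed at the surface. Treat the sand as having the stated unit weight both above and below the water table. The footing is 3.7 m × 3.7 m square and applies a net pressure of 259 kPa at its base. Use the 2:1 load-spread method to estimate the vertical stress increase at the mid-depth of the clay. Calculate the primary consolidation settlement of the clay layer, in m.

S_c ≈ 0.192 m

Mid-depth of clay below the ground surface: z = 2.4 + 7.9/2 = 6.35 m.
Total vertical stress at mid-clay: σ_v = 19.9×2.4 + 18.6×3.95 = 121.23 kPa.
Pore pressure: u = 9.81×(6.35 − 0) = 62.294 kPa.
Initial effective stress: σ'_0 = σ_v − u = 121.23 − 62.294 = 58.936 kPa.
Stress increase at mid-clay by the 2:1 spreading method:
Δσ = qBL/((B+z)(L+z)) = 259×3.7×3.7/((3.7+6.35)(3.7+6.35)) = 35.105 kPa
Final effective stress: σ'_f = σ'_0 + Δσ = 58.936 + 35.105 = 94.041 kPa.
Normally consolidated clay, so the full stress increment lies on the virgin compression line:
S_c = C_c·H/(1+e₀)·log₁₀(σ'_f/σ'_0) = 0.26×7.9/(1+1.17)×log₁₀(94.041/58.936)
    = 0.94654 × 0.20294 = 0.1921 m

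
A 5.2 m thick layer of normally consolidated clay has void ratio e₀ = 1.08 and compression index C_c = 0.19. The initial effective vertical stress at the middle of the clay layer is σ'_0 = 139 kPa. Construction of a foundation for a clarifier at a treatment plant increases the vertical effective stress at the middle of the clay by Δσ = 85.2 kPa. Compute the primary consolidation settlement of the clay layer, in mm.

S_c ≈ 98.6 mm

Final effective stress: σ'_f = σ'_0 + Δσ = 139 + 85.2 = 224.2 kPa.
Normally consolidated clay, so the full stress increment lies on the virgin compression line:
S_c = C_c·H/(1+e₀)·log₁₀(σ'_f/σ'_0) = 0.19×5.2/(1+1.08)×log₁₀(224.2/139)
    = 0.475 × 0.20762 = 0.09862 m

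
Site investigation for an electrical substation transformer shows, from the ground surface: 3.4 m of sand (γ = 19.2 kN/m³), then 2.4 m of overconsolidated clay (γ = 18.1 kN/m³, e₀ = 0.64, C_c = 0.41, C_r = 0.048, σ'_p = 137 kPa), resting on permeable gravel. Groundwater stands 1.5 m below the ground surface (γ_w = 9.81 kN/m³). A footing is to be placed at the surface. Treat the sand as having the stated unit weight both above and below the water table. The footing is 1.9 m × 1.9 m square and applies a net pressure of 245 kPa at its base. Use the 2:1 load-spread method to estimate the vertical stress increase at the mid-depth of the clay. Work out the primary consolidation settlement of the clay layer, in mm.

Mid-depth of clay below the ground surface: z = 3.4 + 2.4/2 = 4.6 m.
Total vertical stress at mid-clay: σ_v = 19.2×3.4 + 18.1×1.2 = 87 kPa.
Pore pressure: u = 9.81×(4.6 − 1.5) = 30.411 kPa.
Initial effective stress: σ'_0 = σ_v − u = 87 − 30.411 = 56.589 kPa.
Stress increase at mid-clay by the 2:1 spreading method:
Δσ = qBL/((B+z)(L+z)) = 245×1.9×1.9/((1.9+4.6)(1.9+4.6)) = 20.934 kPa
Final effective stress: σ'_f = 56.589 + 20.934 = 77.523 kPa.
σ'_f = 77.523 ≤ σ'_p = 137 kPa, so the clay remains overconsolidated and only the recompression index applies:
S_c = C_r·H/(1+e₀)·log₁₀(σ'_f/σ'_0) = 0.048×2.4/1.64×log₁₀(77.523/56.589)
    = 0.070243 × 0.1367 = 0.009602 m

S_c ≈ 9.6 mm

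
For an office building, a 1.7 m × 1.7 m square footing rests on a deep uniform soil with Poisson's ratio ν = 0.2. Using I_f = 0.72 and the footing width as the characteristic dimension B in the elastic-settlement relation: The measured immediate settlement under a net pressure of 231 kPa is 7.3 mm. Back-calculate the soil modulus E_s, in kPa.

S_e = q·B·(1−ν²)/E_s · I_f  ⇒  E_s = q·B·(1−ν²)·I_f / S_e.
E_s = 231 × 1.7 × 0.96 × 0.72 / 0.0073 = 37180 kPa

E_s ≈ 37200 kPa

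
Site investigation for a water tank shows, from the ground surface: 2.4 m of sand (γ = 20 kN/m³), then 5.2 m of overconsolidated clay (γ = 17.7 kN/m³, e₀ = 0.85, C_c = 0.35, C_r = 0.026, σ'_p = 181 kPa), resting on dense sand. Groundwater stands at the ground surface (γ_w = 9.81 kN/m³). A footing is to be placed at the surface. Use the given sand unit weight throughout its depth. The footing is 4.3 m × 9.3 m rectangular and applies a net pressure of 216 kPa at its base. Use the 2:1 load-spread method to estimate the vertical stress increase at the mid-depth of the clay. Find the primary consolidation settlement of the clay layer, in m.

S_c ≈ 0.0284 m

Mid-depth of clay below the ground surface: z = 2.4 + 5.2/2 = 5 m.
Total vertical stress at mid-clay: σ_v = 20×2.4 + 17.7×2.6 = 94.02 kPa.
Pore pressure: u = 9.81×(5 − 0) = 49.05 kPa.
Initial effective stress: σ'_0 = σ_v − u = 94.02 − 49.05 = 44.97 kPa.
Stress increase at mid-clay by the 2:1 spreading method:
Δσ = qBL/((B+z)(L+z)) = 216×4.3×9.3/((4.3+5)(9.3+5)) = 64.951 kPa
Final effective stress: σ'_f = 44.97 + 64.951 = 109.92 kPa.
σ'_f = 109.92 ≤ σ'_p = 181 kPa, so the clay remains overconsolidated and only the recompression index applies:
S_c = C_r·H/(1+e₀)·log₁₀(σ'_f/σ'_0) = 0.026×5.2/1.85×log₁₀(109.92/44.97)
    = 0.073081 × 0.38815 = 0.02837 m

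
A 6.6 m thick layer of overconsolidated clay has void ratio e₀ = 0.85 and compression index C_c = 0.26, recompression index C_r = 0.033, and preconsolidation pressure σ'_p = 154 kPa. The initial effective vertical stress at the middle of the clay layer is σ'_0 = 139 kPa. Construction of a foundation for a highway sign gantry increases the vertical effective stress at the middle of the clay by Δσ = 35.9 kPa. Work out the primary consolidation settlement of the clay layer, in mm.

S_c ≈ 56.5 mm

Final effective stress: σ'_f = 139 + 35.9 = 174.9 kPa.
σ'_f = 174.9 > σ'_p = 154 kPa, so the stress path crosses the preconsolidation pressure — recompression up to σ'_p, then virgin compression beyond:
S_c = H/(1+e₀)·[C_r·log₁₀(σ'_p/σ'_0) + C_c·log₁₀(σ'_f/σ'_p)]
    = 6.6/1.85 × [0.033×log₁₀(154/139) + 0.26×log₁₀(174.9/154)]
    = 3.5676 × [0.0014687 + 0.01437] = 0.05651 m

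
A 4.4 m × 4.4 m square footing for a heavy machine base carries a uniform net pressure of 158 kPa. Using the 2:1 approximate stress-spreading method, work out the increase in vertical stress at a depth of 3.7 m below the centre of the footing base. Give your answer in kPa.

Δσ_z ≈ 46.6 kPa

By the 2:1 method the load spreads at 1 horizontal : 2 vertical, so at depth z the loaded area has grown by z in each plan dimension:
Δσ = qBL/((B+z)(L+z)) = 158×4.4×4.4/((4.4+3.7)(4.4+3.7)) = 46.622 kPa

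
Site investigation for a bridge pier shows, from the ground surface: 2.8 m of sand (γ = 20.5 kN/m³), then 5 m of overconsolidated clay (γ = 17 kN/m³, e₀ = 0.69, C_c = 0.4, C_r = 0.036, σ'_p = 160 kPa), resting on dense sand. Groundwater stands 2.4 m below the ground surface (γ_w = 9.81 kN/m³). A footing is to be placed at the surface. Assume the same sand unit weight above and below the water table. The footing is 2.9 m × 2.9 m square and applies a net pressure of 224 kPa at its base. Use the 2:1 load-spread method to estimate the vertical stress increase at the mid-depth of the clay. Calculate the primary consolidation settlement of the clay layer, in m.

Mid-depth of clay below the ground surface: z = 2.8 + 5/2 = 5.3 m.
Total vertical stress at mid-clay: σ_v = 20.5×2.8 + 17×2.5 = 99.9 kPa.
Pore pressure: u = 9.81×(5.3 − 2.4) = 28.449 kPa.
Initial effective stress: σ'_0 = σ_v − u = 99.9 − 28.449 = 71.451 kPa.
Stress increase at mid-clay by the 2:1 spreading method:
Δσ = qBL/((B+z)(L+z)) = 224×2.9×2.9/((2.9+5.3)(2.9+5.3)) = 28.017 kPa
Final effective stress: σ'_f = 71.451 + 28.017 = 99.468 kPa.
σ'_f = 99.468 ≤ σ'_p = 160 kPa, so the clay remains overconsolidated and only the recompression index applies:
S_c = C_r·H/(1+e₀)·log₁₀(σ'_f/σ'_0) = 0.036×5/1.69×log₁₀(99.468/71.451)
    = 0.10651 × 0.14368 = 0.0153 m

S_c ≈ 0.0153 m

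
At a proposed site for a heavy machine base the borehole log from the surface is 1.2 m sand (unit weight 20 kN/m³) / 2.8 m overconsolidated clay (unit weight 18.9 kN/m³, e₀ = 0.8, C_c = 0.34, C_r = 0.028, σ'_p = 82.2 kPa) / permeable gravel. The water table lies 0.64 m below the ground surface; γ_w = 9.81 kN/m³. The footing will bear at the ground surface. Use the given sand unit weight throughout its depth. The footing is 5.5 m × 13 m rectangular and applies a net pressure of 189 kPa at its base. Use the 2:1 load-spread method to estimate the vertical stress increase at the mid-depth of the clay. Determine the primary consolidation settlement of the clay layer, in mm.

S_c ≈ 138 mm

Mid-depth of clay below the ground surface: z = 1.2 + 2.8/2 = 2.6 m.
Total vertical stress at mid-clay: σ_v = 20×1.2 + 18.9×1.4 = 50.46 kPa.
Pore pressure: u = 9.81×(2.6 − 0.64) = 19.228 kPa.
Initial effective stress: σ'_0 = σ_v − u = 50.46 − 19.228 = 31.232 kPa.
Stress increase at mid-clay by the 2:1 spreading method:
Δσ = qBL/((B+z)(L+z)) = 189×5.5×13/((5.5+2.6)(13+2.6)) = 106.94 kPa
Final effective stress: σ'_f = 31.232 + 106.94 = 138.17 kPa.
σ'_f = 138.17 > σ'_p = 82.2 kPa, so the stress path crosses the preconsolidation pressure — recompression up to σ'_p, then virgin compression beyond:
S_c = H/(1+e₀)·[C_r·log₁₀(σ'_p/σ'_0) + C_c·log₁₀(σ'_f/σ'_p)]
    = 2.8/1.8 × [0.028×log₁₀(82.2/31.232) + 0.34×log₁₀(138.17/82.2)]
    = 1.5556 × [0.011768 + 0.076684] = 0.1376 m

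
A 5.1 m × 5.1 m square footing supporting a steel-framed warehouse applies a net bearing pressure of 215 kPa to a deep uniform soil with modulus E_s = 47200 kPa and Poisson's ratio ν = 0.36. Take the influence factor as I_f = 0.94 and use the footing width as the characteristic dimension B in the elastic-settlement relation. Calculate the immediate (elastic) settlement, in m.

Immediate (elastic) settlement: S_e = q·B·(1−ν²)/E_s · I_f.
S_e = 215 × 5.1 × (1 − 0.36²) / 47200 × 0.94
    = 215 × 5.1 × 0.8704 / 47200 × 0.94
    = 0.01901 m

S_e ≈ 0.019 m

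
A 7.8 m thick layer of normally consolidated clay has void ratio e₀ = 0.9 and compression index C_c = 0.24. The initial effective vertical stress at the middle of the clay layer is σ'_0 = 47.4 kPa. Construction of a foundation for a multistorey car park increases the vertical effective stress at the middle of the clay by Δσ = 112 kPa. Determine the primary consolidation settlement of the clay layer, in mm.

Final effective stress: σ'_f = σ'_0 + Δσ = 47.4 + 112 = 159.4 kPa.
Normally consolidated clay, so the full stress increment lies on the virgin compression line:
S_c = C_c·H/(1+e₀)·log₁₀(σ'_f/σ'_0) = 0.24×7.8/(1+0.9)×log₁₀(159.4/47.4)
    = 0.98526 × 0.52671 = 0.5189 m

S_c ≈ 519 mm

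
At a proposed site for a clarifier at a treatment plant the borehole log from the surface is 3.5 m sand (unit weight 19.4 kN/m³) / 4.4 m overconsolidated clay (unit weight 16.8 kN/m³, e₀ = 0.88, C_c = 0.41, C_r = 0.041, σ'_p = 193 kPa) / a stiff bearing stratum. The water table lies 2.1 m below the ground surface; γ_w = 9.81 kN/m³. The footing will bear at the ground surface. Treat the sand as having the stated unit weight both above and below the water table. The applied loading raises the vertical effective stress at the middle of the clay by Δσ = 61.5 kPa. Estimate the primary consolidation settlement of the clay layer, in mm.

Mid-depth of clay below the ground surface: z = 3.5 + 4.4/2 = 5.7 m.
Total vertical stress at mid-clay: σ_v = 19.4×3.5 + 16.8×2.2 = 104.86 kPa.
Pore pressure: u = 9.81×(5.7 − 2.1) = 35.316 kPa.
Initial effective stress: σ'_0 = σ_v − u = 104.86 − 35.316 = 69.544 kPa.
Final effective stress: σ'_f = 69.544 + 61.5 = 131.04 kPa.
σ'_f = 131.04 ≤ σ'_p = 193 kPa, so the clay remains overconsolidated and only the recompression index applies:
S_c = C_r·H/(1+e₀)·log₁₀(σ'_f/σ'_0) = 0.041×4.4/1.88×log₁₀(131.04/69.544)
    = 0.095956 × 0.27514 = 0.0264 m

S_c ≈ 26.4 mm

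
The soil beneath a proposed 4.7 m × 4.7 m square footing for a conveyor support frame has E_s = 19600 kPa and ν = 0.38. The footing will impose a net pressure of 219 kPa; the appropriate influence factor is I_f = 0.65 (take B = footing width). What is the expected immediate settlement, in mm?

Immediate (elastic) settlement: S_e = q·B·(1−ν²)/E_s · I_f.
S_e = 219 × 4.7 × (1 − 0.38²) / 19600 × 0.65
    = 219 × 4.7 × 0.8556 / 19600 × 0.65
    = 0.02921 m = 29.21 mm

S_e ≈ 29.2 mm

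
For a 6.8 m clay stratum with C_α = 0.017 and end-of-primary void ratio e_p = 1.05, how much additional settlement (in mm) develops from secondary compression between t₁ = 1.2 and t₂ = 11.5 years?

Secondary compression: S_s = C_α·H/(1+e_p)·log₁₀(t₂/t₁)
S_s = 0.017×6.8/(1+1.05)×log₁₀(11.5/1.2)
    = 0.05639 × 0.9815 = 0.05535 m

S_s ≈ 55.3 mm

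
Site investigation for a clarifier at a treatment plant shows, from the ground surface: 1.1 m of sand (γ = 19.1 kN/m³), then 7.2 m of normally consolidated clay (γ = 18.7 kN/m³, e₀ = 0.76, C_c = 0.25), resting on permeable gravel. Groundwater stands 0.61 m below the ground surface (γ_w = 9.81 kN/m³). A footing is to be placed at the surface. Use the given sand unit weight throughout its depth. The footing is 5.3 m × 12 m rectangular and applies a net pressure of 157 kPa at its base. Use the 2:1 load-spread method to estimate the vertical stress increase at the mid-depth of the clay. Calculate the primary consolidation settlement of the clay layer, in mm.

S_c ≈ 358 mm

Mid-depth of clay below the ground surface: z = 1.1 + 7.2/2 = 4.7 m.
Total vertical stress at mid-clay: σ_v = 19.1×1.1 + 18.7×3.6 = 88.33 kPa.
Pore pressure: u = 9.81×(4.7 − 0.61) = 40.123 kPa.
Initial effective stress: σ'_0 = σ_v − u = 88.33 − 40.123 = 48.207 kPa.
Stress increase at mid-clay by the 2:1 spreading method:
Δσ = qBL/((B+z)(L+z)) = 157×5.3×12/((5.3+4.7)(12+4.7)) = 59.792 kPa
Final effective stress: σ'_f = σ'_0 + Δσ = 48.207 + 59.792 = 108 kPa.
Normally consolidated clay, so the full stress increment lies on the virgin compression line:
S_c = C_c·H/(1+e₀)·log₁₀(σ'_f/σ'_0) = 0.25×7.2/(1+0.76)×log₁₀(108/48.207)
    = 1.0227 × 0.35031 = 0.3583 m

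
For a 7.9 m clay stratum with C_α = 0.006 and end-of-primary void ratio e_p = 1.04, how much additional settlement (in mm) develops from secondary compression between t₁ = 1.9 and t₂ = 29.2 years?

Secondary compression: S_s = C_α·H/(1+e_p)·log₁₀(t₂/t₁)
S_s = 0.006×7.9/(1+1.04)×log₁₀(29.2/1.9)
    = 0.02324 × 1.187 = 0.02757 m

S_s ≈ 27.6 mm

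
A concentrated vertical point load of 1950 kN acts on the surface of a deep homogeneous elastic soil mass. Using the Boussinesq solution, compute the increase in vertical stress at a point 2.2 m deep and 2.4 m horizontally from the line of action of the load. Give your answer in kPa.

Boussinesq vertical stress below a point load on an elastic half-space:
Δσ_z = 3P/(2πz²) · [1 + (r/z)²]^(−5/2)
r/z = 2.4/2.2 = 1.0909; [1+(r/z)²]^(−5/2) = 0.14088.
Δσ_z = 3×1950/(2π×2.2²) × 0.14088 = 192.37 × 0.14088 = 27.1 kPa

Δσ_z ≈ 27.1 kPa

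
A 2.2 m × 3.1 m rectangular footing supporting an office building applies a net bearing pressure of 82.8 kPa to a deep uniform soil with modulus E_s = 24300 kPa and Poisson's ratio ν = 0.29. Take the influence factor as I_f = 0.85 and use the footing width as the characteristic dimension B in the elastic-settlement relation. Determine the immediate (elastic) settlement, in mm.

S_e ≈ 5.84 mm

Immediate (elastic) settlement: S_e = q·B·(1−ν²)/E_s · I_f.
S_e = 82.8 × 2.2 × (1 − 0.29²) / 24300 × 0.85
    = 82.8 × 2.2 × 0.9159 / 24300 × 0.85
    = 0.005836 m = 5.836 mm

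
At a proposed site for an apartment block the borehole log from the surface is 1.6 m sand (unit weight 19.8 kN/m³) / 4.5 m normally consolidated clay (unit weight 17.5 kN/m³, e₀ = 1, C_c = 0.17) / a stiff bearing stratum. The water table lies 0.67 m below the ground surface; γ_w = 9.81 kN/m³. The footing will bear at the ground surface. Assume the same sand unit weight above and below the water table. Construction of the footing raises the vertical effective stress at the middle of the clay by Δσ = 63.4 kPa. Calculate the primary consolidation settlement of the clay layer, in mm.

Mid-depth of clay below the ground surface: z = 1.6 + 4.5/2 = 3.85 m.
Total vertical stress at mid-clay: σ_v = 19.8×1.6 + 17.5×2.25 = 71.055 kPa.
Pore pressure: u = 9.81×(3.85 − 0.67) = 31.196 kPa.
Initial effective stress: σ'_0 = σ_v − u = 71.055 − 31.196 = 39.859 kPa.
Final effective stress: σ'_f = σ'_0 + Δσ = 39.859 + 63.4 = 103.26 kPa.
Normally consolidated clay, so the full stress increment lies on the virgin compression line:
S_c = C_c·H/(1+e₀)·log₁₀(σ'_f/σ'_0) = 0.17×4.5/(1+1)×log₁₀(103.26/39.859)
    = 0.3825 × 0.41341 = 0.1581 m

S_c ≈ 158 mm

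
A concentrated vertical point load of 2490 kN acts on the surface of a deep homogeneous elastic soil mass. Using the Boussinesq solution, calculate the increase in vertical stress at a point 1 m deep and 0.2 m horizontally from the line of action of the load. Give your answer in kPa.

Boussinesq vertical stress below a point load on an elastic half-space:
Δσ_z = 3P/(2πz²) · [1 + (r/z)²]^(−5/2)
r/z = 0.2/1 = 0.2; [1+(r/z)²]^(−5/2) = 0.9066.
Δσ_z = 3×2490/(2π×1²) × 0.9066 = 1188.9 × 0.9066 = 1078 kPa

Δσ_z ≈ 1080 kPa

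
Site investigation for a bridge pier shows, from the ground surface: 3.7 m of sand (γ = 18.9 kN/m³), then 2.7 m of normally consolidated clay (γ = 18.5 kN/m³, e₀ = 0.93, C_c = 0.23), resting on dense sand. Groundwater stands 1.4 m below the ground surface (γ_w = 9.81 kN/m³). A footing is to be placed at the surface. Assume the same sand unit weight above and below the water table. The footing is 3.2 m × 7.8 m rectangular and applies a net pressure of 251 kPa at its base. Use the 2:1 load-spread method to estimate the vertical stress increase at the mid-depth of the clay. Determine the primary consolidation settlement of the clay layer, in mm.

S_c ≈ 96.8 mm

Mid-depth of clay below the ground surface: z = 3.7 + 2.7/2 = 5.05 m.
Total vertical stress at mid-clay: σ_v = 18.9×3.7 + 18.5×1.35 = 94.905 kPa.
Pore pressure: u = 9.81×(5.05 − 1.4) = 35.806 kPa.
Initial effective stress: σ'_0 = σ_v − u = 94.905 − 35.806 = 59.099 kPa.
Stress increase at mid-clay by the 2:1 spreading method:
Δσ = qBL/((B+z)(L+z)) = 251×3.2×7.8/((3.2+5.05)(7.8+5.05)) = 59.096 kPa
Final effective stress: σ'_f = σ'_0 + Δσ = 59.099 + 59.096 = 118.19 kPa.
Normally consolidated clay, so the full stress increment lies on the virgin compression line:
S_c = C_c·H/(1+e₀)·log₁₀(σ'_f/σ'_0) = 0.23×2.7/(1+0.93)×log₁₀(118.19/59.099)
    = 0.32176 × 0.301 = 0.09685 m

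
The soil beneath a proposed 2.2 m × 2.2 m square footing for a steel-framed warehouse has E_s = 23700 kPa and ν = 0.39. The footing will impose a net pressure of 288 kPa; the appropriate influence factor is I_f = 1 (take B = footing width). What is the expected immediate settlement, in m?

S_e ≈ 0.0227 m

Immediate (elastic) settlement: S_e = q·B·(1−ν²)/E_s · I_f.
S_e = 288 × 2.2 × (1 − 0.39²) / 23700 × 1
    = 288 × 2.2 × 0.8479 / 23700 × 1
    = 0.02267 m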